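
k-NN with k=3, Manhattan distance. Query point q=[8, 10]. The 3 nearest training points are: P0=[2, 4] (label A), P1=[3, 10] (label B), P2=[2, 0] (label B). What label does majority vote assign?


d(q,P0) = 12  (label A)
d(q,P1) = 5  (label B)
d(q,P2) = 16  (label B)
Votes: A=1, B=2
Majority → B

B


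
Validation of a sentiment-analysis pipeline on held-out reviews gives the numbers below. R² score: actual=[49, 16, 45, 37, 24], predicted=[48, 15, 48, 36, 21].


ȳ = 34.2
SS_res = Σ(y-ŷ)² = 21
SS_tot = Σ(y-ȳ)² = 778.8
R² = 1 - SS_res/SS_tot = 1 - 0.027 = 0.973

0.973


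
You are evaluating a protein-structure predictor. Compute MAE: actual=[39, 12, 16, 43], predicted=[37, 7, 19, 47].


Absolute errors: |39-37|=2, |12-7|=5, |16-19|=3, |43-47|=4
Sum = 14
MAE = 14/4 = 7/2

7/2


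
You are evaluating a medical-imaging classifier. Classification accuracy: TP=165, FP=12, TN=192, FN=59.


Accuracy = (TP+TN)/(TP+TN+FP+FN)
= (165+192)/(428)
= 357/428 = 83.41%

83.41%


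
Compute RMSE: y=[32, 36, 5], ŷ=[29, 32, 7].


MSE = 29/3 = 9.6667
RMSE = √(29/3) = 3.1091

3.1091


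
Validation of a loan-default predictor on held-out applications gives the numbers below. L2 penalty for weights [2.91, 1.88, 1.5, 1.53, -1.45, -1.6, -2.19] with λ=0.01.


‖w‖₂² = (2.91)² + (1.88)² + (1.5)² + (1.53)² + (-1.45)² + (-1.6)² + (-2.19)²
     = 8.4681 + 3.5344 + 2.25 + 2.3409 + 2.1025 + 2.56 + 4.7961
     = 26.052
λ·‖w‖₂² = 0.01·26.052 = 0.26052

0.26052


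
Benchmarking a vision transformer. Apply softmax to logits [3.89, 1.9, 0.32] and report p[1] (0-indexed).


Exponentials: e^3.89=48.9109, e^1.9=6.6859, e^0.32=1.3771
Sum = 56.9739
Softmax = [0.8585, 0.1174, 0.0242]
p[1] = 6.6859/56.9739 = 0.1174

0.1174


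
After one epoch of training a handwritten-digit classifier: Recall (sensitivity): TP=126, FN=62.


Recall = TP/(TP+FN)
= 126/(126+62)
= 126/188 = 67.02%

67.02%


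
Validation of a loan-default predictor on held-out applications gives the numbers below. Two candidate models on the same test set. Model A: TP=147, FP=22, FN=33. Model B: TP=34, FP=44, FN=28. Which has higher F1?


Model A: P=147/169=0.8698, R=147/180=0.8167, F1=2PR/(P+R)=2TP/(2TP+FP+FN)=294/349=0.8424
Model B: P=34/78=0.4359, R=34/62=0.5484, F1=2PR/(P+R)=2TP/(2TP+FP+FN)=68/140=0.4857
0.8424 > 0.4857 → Model A

Model A


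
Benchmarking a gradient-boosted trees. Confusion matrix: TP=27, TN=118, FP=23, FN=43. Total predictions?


Total = TP + TN + FP + FN
= 27 + 118 + 23 + 43
= 211
(Predicted positive: 50, predicted negative: 161)

211


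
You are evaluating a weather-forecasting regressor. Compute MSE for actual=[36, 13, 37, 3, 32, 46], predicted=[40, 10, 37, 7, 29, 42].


Squared errors: (36-40)²=16, (13-10)²=9, (37-37)²=0, (3-7)²=16, (32-29)²=9, (46-42)²=16
Sum = 66
MSE = 66/6 = 11

11


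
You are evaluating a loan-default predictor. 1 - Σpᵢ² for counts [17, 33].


Probabilities: [17/50, 33/50] ≈ [0.34, 0.66]
Σpᵢ² = (289 + 1089)/50² = 1378/2500
Gini = 1 - Σpᵢ² = 1 - 1378/2500 = 0.4488

0.4488


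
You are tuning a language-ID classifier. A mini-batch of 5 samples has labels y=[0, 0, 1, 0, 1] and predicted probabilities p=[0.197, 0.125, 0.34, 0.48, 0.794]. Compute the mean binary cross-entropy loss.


L[0] = -ln(1-0.197) = -ln(0.803) = 0.2194
L[1] = -ln(1-0.125) = -ln(0.875) = 0.1335
L[2] = -ln(0.34) = 1.0788
L[3] = -ln(1-0.48) = -ln(0.52) = 0.6539
L[4] = -ln(0.794) = 0.2307
mean = (0.2194 + 0.1335 + 1.0788 + 0.6539 + 0.2307)/5 = 0.4633

0.4633


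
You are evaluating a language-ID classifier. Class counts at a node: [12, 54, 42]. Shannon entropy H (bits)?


Probabilities: [12/108, 54/108, 42/108] ≈ [0.1111, 0.5, 0.3889]
H = -((12/108)·log₂(12/108) + (54/108)·log₂(54/108) + (42/108)·log₂(42/108))
  = 1.3821 bits

1.3821 bits


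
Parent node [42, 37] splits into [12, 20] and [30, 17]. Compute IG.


Parent = [42, 37], H_parent = 0.9971
H_left = 0.9544 (n=32), H_right = 0.9441 (n=47)
H_children = (32/79)·0.9544 + (47/79)·0.9441 = 0.9483
IG = 0.9971 - 0.9483 = 0.0488

0.0488


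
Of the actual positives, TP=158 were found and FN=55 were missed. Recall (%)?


Recall = TP/(TP+FN)
= 158/(158+55)
= 158/213 = 74.18%

74.18%


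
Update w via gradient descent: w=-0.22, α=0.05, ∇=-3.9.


w_new = w - α·∇
= -0.22 - 0.05·-3.9
= -0.22 + 0.195
= -0.025

-0.025


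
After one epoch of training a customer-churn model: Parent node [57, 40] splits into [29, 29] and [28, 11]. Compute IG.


Parent = [57, 40], H_parent = 0.9777
H_left = 1 (n=58), H_right = 0.8582 (n=39)
H_children = (58/97)·1 + (39/97)·0.8582 = 0.943
IG = 0.9777 - 0.943 = 0.0347

0.0347


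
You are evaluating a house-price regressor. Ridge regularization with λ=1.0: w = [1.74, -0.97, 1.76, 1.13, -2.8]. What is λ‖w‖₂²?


‖w‖₂² = (1.74)² + (-0.97)² + (1.76)² + (1.13)² + (-2.8)²
     = 3.0276 + 0.9409 + 3.0976 + 1.2769 + 7.84
     = 16.183
λ·‖w‖₂² = 1.0·16.183 = 16.183

16.183


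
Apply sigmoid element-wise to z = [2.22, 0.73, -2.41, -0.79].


σ(2.22) = 1/(1+e^-2.22) = 0.902
σ(0.73) = 1/(1+e^-0.73) = 0.6748
σ(-2.41) = 1/(1+e^2.41) = 0.0824
σ(-0.79) = 1/(1+e^0.79) = 0.3122
result = [0.902, 0.6748, 0.0824, 0.3122]

[0.902, 0.6748, 0.0824, 0.3122]


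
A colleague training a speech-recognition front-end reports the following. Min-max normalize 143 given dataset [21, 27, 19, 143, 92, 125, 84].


min=19, max=143
(143-19)/(143-19) = 124/124 = 1.0

1.0


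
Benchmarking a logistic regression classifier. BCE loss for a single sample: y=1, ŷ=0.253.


BCE = -[y·ln(p) + (1-y)·ln(1-p)]
= -1·ln(0.253) - 0
= -ln(0.253) = 1.3744

1.3744


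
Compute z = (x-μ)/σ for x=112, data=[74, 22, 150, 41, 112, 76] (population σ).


μ = 79.1667, σ = 42.5379
z = (112 - 79.1667)/42.5379 = 0.7719

0.7719


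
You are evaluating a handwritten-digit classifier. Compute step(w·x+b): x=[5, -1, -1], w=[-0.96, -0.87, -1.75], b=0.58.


z = (5)·(-0.96) + (-1)·(-0.87) + (-1)·(-1.75) + 0.58
  = -1.6
step(z) = 0 (z<0)

0


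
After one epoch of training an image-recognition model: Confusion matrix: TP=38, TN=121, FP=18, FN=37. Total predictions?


Total = TP + TN + FP + FN
= 38 + 121 + 18 + 37
= 214
(Predicted positive: 56, predicted negative: 158)

214


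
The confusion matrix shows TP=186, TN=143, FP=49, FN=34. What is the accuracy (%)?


Accuracy = (TP+TN)/(TP+TN+FP+FN)
= (186+143)/(412)
= 329/412 = 79.85%

79.85%


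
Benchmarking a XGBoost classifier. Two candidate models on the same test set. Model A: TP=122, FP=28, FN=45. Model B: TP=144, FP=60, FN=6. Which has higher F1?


Model A: P=122/150=0.8133, R=122/167=0.7305, F1=2PR/(P+R)=2TP/(2TP+FP+FN)=244/317=0.7697
Model B: P=144/204=0.7059, R=144/150=0.96, F1=2PR/(P+R)=2TP/(2TP+FP+FN)=288/354=0.8136
0.7697 < 0.8136 → Model B

Model B


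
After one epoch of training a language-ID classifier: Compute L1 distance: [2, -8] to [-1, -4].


d = |2+ 1| + |-8+ 4|
  = 3 + 4
  = 7

7


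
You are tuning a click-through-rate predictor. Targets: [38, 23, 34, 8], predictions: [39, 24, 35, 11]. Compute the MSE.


Squared errors: (38-39)²=1, (23-24)²=1, (34-35)²=1, (8-11)²=9
Sum = 12
MSE = 12/4 = 3

3


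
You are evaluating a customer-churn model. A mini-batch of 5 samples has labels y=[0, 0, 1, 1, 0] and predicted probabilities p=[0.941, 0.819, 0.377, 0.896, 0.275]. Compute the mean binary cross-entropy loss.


L[0] = -ln(1-0.941) = -ln(0.059) = 2.8302
L[1] = -ln(1-0.819) = -ln(0.181) = 1.7093
L[2] = -ln(0.377) = 0.9755
L[3] = -ln(0.896) = 0.1098
L[4] = -ln(1-0.275) = -ln(0.725) = 0.3216
mean = (2.8302 + 1.7093 + 0.9755 + 0.1098 + 0.3216)/5 = 1.1893

1.1893


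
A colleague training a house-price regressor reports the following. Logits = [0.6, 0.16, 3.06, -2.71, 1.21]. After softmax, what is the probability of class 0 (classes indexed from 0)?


Exponentials: e^0.6=1.8221, e^0.16=1.1735, e^3.06=21.3276, e^-2.71=0.0665, e^1.21=3.3535
Sum = 27.7432
Softmax = [0.0657, 0.0423, 0.7687, 0.0024, 0.1209]
p[0] = 1.8221/27.7432 = 0.0657

0.0657


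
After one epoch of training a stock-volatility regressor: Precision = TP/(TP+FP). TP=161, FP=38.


Precision = TP/(TP+FP)
= 161/(161+38)
= 161/199 = 80.9%

80.9%


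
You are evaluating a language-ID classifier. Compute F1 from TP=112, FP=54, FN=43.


Precision = 112/166 = 0.6747
Recall = 112/155 = 0.7226
F1 = 2·P·R/(P+R) = 2·TP/(2·TP+FP+FN) = 224/(224+54+43) = 224/321 = 0.6978

0.6978


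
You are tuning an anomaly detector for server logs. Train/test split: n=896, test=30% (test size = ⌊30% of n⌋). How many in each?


Test = ⌊896·30/100⌋ = 268
Train = 896 - 268 = 628

Train: 628, Test: 268


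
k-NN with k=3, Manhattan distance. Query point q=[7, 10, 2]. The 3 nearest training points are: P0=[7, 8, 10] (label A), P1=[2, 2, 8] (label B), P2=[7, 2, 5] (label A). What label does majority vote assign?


d(q,P0) = 10  (label A)
d(q,P1) = 19  (label B)
d(q,P2) = 11  (label A)
Votes: A=2, B=1
Majority → A

A


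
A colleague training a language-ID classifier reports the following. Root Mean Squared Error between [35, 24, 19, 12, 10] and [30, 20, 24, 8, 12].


MSE = 86/5 = 17.2
RMSE = √(86/5) = 4.1473

4.1473


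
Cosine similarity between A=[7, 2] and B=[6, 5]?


A·B = 7·6 + 2·5 = 52
‖A‖ = √53 = 7.2801, ‖B‖ = √61 = 7.8102
cos = 52/(√53·√61) = 52/√3233 = 0.9145

0.9145


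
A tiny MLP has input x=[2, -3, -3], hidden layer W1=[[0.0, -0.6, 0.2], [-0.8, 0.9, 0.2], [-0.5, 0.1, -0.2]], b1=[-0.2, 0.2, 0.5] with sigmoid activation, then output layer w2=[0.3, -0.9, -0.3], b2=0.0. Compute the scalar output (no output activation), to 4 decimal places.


z1[0] = (0.0)·(2) + (-0.6)·(-3) + (0.2)·(-3) - 0.2 = 1.0
z1[1] = (-0.8)·(2) + (0.9)·(-3) + (0.2)·(-3) + 0.2 = -4.7
z1[2] = (-0.5)·(2) + (0.1)·(-3) + (-0.2)·(-3) + 0.5 = -0.2
h = sigmoid(z1) = [0.7311, 0.009, 0.4502]
output = (0.3)·(0.7311) + (-0.9)·(0.009) + (-0.3)·(0.4502) + 0.0 = 0.0762

0.0762


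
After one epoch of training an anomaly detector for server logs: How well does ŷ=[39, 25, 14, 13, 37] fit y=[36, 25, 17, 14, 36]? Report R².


ȳ = 25.6
SS_res = Σ(y-ŷ)² = 20
SS_tot = Σ(y-ȳ)² = 425.2
R² = 1 - SS_res/SS_tot = 1 - 0.047 = 0.953

0.953


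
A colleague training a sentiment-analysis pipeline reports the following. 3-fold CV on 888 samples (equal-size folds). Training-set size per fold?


Fold size = 888/3 = 296
Training per fold = 888 - 296 = 592

592


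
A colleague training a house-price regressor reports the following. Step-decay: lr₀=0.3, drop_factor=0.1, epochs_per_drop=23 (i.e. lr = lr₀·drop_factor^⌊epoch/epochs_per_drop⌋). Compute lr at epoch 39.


n_drops = ⌊39/23⌋ = 1
lr = 0.3·0.1^1 = 0.3·0.1 = 0.03

0.03


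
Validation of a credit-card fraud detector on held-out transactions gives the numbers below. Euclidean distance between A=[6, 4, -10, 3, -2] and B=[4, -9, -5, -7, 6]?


d = √((6-4)² + (4+ 9)² + (-10+ 5)² + (3+ 7)² + (-2-6)²)
  = √(4 + 169 + 25 + 100 + 64)
  = √362 = 19.0263

19.0263


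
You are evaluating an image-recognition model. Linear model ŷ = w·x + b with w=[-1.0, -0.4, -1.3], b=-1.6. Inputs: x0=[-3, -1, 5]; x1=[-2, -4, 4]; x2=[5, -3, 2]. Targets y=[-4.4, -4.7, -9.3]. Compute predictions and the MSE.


ŷ0 = (-1.0)·(-3) + (-0.4)·(-1) + (-1.3)·(5) - 1.6 = -4.7
ŷ1 = (-1.0)·(-2) + (-0.4)·(-4) + (-1.3)·(4) - 1.6 = -3.2
ŷ2 = (-1.0)·(5) + (-0.4)·(-3) + (-1.3)·(2) - 1.6 = -8.0
errors² = [0.09, 2.25, 1.69]
MSE = 4.0300/3 = 1.3433

1.3433


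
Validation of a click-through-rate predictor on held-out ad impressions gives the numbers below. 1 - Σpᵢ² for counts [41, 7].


Probabilities: [41/48, 7/48] ≈ [0.8542, 0.1458]
Σpᵢ² = (1681 + 49)/48² = 1730/2304
Gini = 1 - Σpᵢ² = 1 - 1730/2304 = 0.2491

0.2491


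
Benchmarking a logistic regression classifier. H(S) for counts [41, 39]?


Probabilities: [41/80, 39/80] ≈ [0.5125, 0.4875]
H = -((41/80)·log₂(41/80) + (39/80)·log₂(39/80))
  = 0.9995 bits

0.9995 bits


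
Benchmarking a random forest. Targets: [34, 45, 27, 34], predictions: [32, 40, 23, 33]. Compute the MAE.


Absolute errors: |34-32|=2, |45-40|=5, |27-23|=4, |34-33|=1
Sum = 12
MAE = 12/4 = 3

3


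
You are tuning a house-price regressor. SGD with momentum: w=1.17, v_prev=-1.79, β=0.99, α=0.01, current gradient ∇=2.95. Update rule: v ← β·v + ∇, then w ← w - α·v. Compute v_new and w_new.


v_new = 0.99·-1.79 + 2.95 = -1.7721 + 2.95 = 1.1779
w_new = 1.17 - 0.01·1.1779 = 1.17 - 0.011779 = 1.158221

v_new=1.1779, w_new=1.158221


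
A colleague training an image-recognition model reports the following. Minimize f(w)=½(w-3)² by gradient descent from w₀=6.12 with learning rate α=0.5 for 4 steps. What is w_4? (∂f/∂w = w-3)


step 1: grad = 6.12-3 = 3.12; w = 6.12 - 0.5·(3.12) = 4.56
step 2: grad = 4.56-3 = 1.56; w = 4.56 - 0.5·(1.56) = 3.78
step 3: grad = 3.78-3 = 0.78; w = 3.78 - 0.5·(0.78) = 3.39
step 4: grad = 3.39-3 = 0.39; w = 3.39 - 0.5·(0.39) = 3.195

3.195


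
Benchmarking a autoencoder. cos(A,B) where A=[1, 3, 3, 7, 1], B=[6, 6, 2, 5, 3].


A·B = 1·6 + 3·6 + 3·2 + 7·5 + 1·3 = 68
‖A‖ = √69 = 8.3066, ‖B‖ = √110 = 10.4881
cos = 68/(√69·√110) = 68/√7590 = 0.7805

0.7805


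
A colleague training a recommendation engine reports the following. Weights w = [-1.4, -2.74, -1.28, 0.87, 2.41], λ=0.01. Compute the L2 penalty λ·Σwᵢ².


‖w‖₂² = (-1.4)² + (-2.74)² + (-1.28)² + (0.87)² + (2.41)²
     = 1.96 + 7.5076 + 1.6384 + 0.7569 + 5.8081
     = 17.671
λ·‖w‖₂² = 0.01·17.671 = 0.17671

0.17671


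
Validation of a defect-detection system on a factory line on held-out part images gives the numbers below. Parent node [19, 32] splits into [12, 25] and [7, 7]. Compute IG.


Parent = [19, 32], H_parent = 0.9526
H_left = 0.909 (n=37), H_right = 1 (n=14)
H_children = (37/51)·0.909 + (14/51)·1 = 0.934
IG = 0.9526 - 0.934 = 0.0186

0.0186


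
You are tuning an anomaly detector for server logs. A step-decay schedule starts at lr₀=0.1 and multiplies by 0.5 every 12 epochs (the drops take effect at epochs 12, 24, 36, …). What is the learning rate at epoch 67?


n_drops = ⌊67/12⌋ = 5
lr = 0.1·0.5^5 = 0.1·0.03125 = 0.003125

0.003125


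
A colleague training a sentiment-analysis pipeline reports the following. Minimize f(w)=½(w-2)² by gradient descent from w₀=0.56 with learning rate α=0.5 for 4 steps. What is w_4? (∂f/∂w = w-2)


step 1: grad = 0.56-2 = -1.44; w = 0.56 - 0.5·(-1.44) = 1.28
step 2: grad = 1.28-2 = -0.72; w = 1.28 - 0.5·(-0.72) = 1.64
step 3: grad = 1.64-2 = -0.36; w = 1.64 - 0.5·(-0.36) = 1.82
step 4: grad = 1.82-2 = -0.18; w = 1.82 - 0.5·(-0.18) = 1.91

1.91


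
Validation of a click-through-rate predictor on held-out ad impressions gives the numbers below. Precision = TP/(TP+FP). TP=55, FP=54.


Precision = TP/(TP+FP)
= 55/(55+54)
= 55/109 = 50.46%

50.46%


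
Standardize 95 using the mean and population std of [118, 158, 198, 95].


μ = 142.25, σ = 39.2962
z = (95 - 142.25)/39.2962 = -1.2024

-1.2024


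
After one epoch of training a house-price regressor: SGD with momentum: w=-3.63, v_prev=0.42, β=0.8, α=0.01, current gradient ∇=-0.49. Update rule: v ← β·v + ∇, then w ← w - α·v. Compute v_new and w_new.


v_new = 0.8·0.42 - 0.49 = 0.336 - 0.49 = -0.154
w_new = -3.63 - 0.01·-0.154 = -3.63 + 0.00154 = -3.62846

v_new=-0.154, w_new=-3.62846


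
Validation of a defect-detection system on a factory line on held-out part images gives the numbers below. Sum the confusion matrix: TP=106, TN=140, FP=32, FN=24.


Total = TP + TN + FP + FN
= 106 + 140 + 32 + 24
= 302
(Predicted positive: 138, predicted negative: 164)

302


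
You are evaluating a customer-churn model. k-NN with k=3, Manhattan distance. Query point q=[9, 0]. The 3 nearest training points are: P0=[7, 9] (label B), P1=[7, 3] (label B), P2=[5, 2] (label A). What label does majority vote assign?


d(q,P0) = 11  (label B)
d(q,P1) = 5  (label B)
d(q,P2) = 6  (label A)
Votes: A=1, B=2
Majority → B

B


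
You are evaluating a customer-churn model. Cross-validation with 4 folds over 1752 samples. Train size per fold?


Fold size = 1752/4 = 438
Training per fold = 1752 - 438 = 1314

1314


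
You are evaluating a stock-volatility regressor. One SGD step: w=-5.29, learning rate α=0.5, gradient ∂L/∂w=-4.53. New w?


w_new = w - α·∇
= -5.29 - 0.5·-4.53
= -5.29 + 2.265
= -3.025

-3.025


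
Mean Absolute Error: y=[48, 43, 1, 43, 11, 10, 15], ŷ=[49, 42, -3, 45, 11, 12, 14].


Absolute errors: |48-49|=1, |43-42|=1, |1+ 3|=4, |43-45|=2, |11-11|=0, |10-12|=2, |15-14|=1
Sum = 11
MAE = 11/7 = 11/7

11/7


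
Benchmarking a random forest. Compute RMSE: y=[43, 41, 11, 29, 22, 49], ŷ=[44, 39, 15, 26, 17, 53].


MSE = 71/6 = 11.8333
RMSE = √(71/6) = 3.44

3.44


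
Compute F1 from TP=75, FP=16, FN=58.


Precision = 75/91 = 0.8242
Recall = 75/133 = 0.5639
F1 = 2·P·R/(P+R) = 2·TP/(2·TP+FP+FN) = 150/(150+16+58) = 150/224 = 0.6696

0.6696


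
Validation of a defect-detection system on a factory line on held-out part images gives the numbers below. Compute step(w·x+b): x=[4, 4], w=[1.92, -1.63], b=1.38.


z = (4)·(1.92) + (4)·(-1.63) + 1.38
  = 2.54
step(z) = 1 (z≥0)

1


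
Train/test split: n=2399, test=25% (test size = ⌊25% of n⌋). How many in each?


Test = ⌊2399·25/100⌋ = 599
Train = 2399 - 599 = 1800

Train: 1800, Test: 599


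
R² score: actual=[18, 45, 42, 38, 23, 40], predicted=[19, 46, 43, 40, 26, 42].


ȳ = 34.3333
SS_res = Σ(y-ŷ)² = 20
SS_tot = Σ(y-ȳ)² = 613.33
R² = 1 - SS_res/SS_tot = 1 - 0.0326 = 0.9674

0.9674


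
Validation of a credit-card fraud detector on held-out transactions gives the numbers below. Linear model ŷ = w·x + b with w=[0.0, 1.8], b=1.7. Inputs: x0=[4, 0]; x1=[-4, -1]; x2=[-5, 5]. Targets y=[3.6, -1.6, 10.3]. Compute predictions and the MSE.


ŷ0 = (0.0)·(4) + (1.8)·(0) + 1.7 = 1.7
ŷ1 = (0.0)·(-4) + (1.8)·(-1) + 1.7 = -0.1
ŷ2 = (0.0)·(-5) + (1.8)·(5) + 1.7 = 10.7
errors² = [3.61, 2.25, 0.16]
MSE = 6.0200/3 = 2.0067

2.0067


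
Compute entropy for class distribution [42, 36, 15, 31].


Probabilities: [42/124, 36/124, 15/124, 31/124] ≈ [0.3387, 0.2903, 0.121, 0.25]
H = -((42/124)·log₂(42/124) + (36/124)·log₂(36/124) + (15/124)·log₂(15/124) + (31/124)·log₂(31/124))
  = 1.9157 bits

1.9157 bits


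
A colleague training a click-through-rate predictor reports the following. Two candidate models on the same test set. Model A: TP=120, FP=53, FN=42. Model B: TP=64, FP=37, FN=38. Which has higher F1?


Model A: P=120/173=0.6936, R=120/162=0.7407, F1=2PR/(P+R)=2TP/(2TP+FP+FN)=240/335=0.7164
Model B: P=64/101=0.6337, R=64/102=0.6275, F1=2PR/(P+R)=2TP/(2TP+FP+FN)=128/203=0.6305
0.7164 > 0.6305 → Model A

Model A


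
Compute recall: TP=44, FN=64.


Recall = TP/(TP+FN)
= 44/(44+64)
= 44/108 = 40.74%

40.74%


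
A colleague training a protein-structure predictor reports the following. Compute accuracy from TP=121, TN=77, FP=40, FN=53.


Accuracy = (TP+TN)/(TP+TN+FP+FN)
= (121+77)/(291)
= 198/291 = 68.04%

68.04%


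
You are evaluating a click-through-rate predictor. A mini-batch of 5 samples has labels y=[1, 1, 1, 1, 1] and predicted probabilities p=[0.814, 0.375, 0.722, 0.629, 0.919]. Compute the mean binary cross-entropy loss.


L[0] = -ln(0.814) = 0.2058
L[1] = -ln(0.375) = 0.9808
L[2] = -ln(0.722) = 0.3257
L[3] = -ln(0.629) = 0.4636
L[4] = -ln(0.919) = 0.0845
mean = (0.2058 + 0.9808 + 0.3257 + 0.4636 + 0.0845)/5 = 0.4121

0.4121


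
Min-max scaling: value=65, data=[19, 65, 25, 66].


min=19, max=66
(65-19)/(66-19) = 46/47 = 0.9787

0.9787


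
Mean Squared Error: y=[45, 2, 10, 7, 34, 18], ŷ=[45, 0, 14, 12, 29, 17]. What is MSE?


Squared errors: (45-45)²=0, (2-0)²=4, (10-14)²=16, (7-12)²=25, (34-29)²=25, (18-17)²=1
Sum = 71
MSE = 71/6 = 71/6

71/6


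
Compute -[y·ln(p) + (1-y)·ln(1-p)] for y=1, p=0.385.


BCE = -[y·ln(p) + (1-y)·ln(1-p)]
= -1·ln(0.385) - 0
= -ln(0.385) = 0.9545

0.9545


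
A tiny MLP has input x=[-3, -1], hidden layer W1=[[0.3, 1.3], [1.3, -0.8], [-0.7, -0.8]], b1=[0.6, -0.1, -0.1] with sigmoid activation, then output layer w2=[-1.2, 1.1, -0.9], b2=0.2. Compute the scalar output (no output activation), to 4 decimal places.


z1[0] = (0.3)·(-3) + (1.3)·(-1) + 0.6 = -1.6
z1[1] = (1.3)·(-3) + (-0.8)·(-1) - 0.1 = -3.2
z1[2] = (-0.7)·(-3) + (-0.8)·(-1) - 0.1 = 2.8
h = sigmoid(z1) = [0.168, 0.0392, 0.9427]
output = (-1.2)·(0.168) + (1.1)·(0.0392) + (-0.9)·(0.9427) + 0.2 = -0.8069

-0.8069


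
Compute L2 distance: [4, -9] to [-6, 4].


d = √((4+ 6)² + (-9-4)²)
  = √(100 + 169)
  = √269 = 16.4012

16.4012


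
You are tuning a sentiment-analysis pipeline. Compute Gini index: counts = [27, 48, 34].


Probabilities: [27/109, 48/109, 34/109] ≈ [0.2477, 0.4404, 0.3119]
Σpᵢ² = (729 + 2304 + 1156)/109² = 4189/11881
Gini = 1 - Σpᵢ² = 1 - 4189/11881 = 0.6474

0.6474


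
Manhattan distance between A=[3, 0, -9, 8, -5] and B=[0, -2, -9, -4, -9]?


d = |3-0| + |0+ 2| + |-9+ 9| + |8+ 4| + |-5+ 9|
  = 3 + 2 + 0 + 12 + 4
  = 21

21


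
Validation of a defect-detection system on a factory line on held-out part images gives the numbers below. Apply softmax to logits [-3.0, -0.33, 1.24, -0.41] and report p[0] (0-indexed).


Exponentials: e^-3.0=0.0498, e^-0.33=0.7189, e^1.24=3.4556, e^-0.41=0.6637
Sum = 4.888
Softmax = [0.0102, 0.1471, 0.707, 0.1358]
p[0] = 0.0498/4.888 = 0.0102

0.0102


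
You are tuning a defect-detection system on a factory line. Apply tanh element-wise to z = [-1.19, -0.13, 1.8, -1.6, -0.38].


tanh(-1.19) = -0.8306
tanh(-0.13) = -0.1293
tanh(1.8) = 0.9468
tanh(-1.6) = -0.9217
tanh(-0.38) = -0.3627
result = [-0.8306, -0.1293, 0.9468, -0.9217, -0.3627]

[-0.8306, -0.1293, 0.9468, -0.9217, -0.3627]


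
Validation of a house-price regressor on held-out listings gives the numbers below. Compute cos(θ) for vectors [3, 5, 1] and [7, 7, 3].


A·B = 3·7 + 5·7 + 1·3 = 59
‖A‖ = √35 = 5.9161, ‖B‖ = √107 = 10.3441
cos = 59/(√35·√107) = 59/√3745 = 0.9641

0.9641


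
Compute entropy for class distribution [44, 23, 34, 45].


Probabilities: [44/146, 23/146, 34/146, 45/146] ≈ [0.3014, 0.1575, 0.2329, 0.3082]
H = -((44/146)·log₂(44/146) + (23/146)·log₂(23/146) + (34/146)·log₂(34/146) + (45/146)·log₂(45/146))
  = 1.9545 bits

1.9545 bits


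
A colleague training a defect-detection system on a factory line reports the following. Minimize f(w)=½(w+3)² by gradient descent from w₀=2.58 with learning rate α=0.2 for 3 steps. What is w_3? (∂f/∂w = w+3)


step 1: grad = 2.58+3 = 5.58; w = 2.58 - 0.2·(5.58) = 1.464
step 2: grad = 1.464+3 = 4.464; w = 1.464 - 0.2·(4.464) = 0.5712
step 3: grad = 0.5712+3 = 3.5712; w = 0.5712 - 0.2·(3.5712) = -0.14304

-0.14304


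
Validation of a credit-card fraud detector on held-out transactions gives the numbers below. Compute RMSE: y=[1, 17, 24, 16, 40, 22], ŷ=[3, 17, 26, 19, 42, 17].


MSE = 46/6 = 7.6667
RMSE = √(46/6) = 2.7689

2.7689


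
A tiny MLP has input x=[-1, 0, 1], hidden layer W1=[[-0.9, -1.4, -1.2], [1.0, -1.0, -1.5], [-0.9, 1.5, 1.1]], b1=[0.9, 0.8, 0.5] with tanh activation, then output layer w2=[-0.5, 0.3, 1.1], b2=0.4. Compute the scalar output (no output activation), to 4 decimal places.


z1[0] = (-0.9)·(-1) + (-1.4)·(0) + (-1.2)·(1) + 0.9 = 0.6
z1[1] = (1.0)·(-1) + (-1.0)·(0) + (-1.5)·(1) + 0.8 = -1.7
z1[2] = (-0.9)·(-1) + (1.5)·(0) + (1.1)·(1) + 0.5 = 2.5
h = tanh(z1) = [0.537, -0.9354, 0.9866]
output = (-0.5)·(0.537) + (0.3)·(-0.9354) + (1.1)·(0.9866) + 0.4 = 0.9361

0.9361


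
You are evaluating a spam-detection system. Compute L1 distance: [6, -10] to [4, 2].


d = |6-4| + |-10-2|
  = 2 + 12
  = 14

14


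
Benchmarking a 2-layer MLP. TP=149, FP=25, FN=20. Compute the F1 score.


Precision = 149/174 = 0.8563
Recall = 149/169 = 0.8817
F1 = 2·P·R/(P+R) = 2·TP/(2·TP+FP+FN) = 298/(298+25+20) = 298/343 = 0.8688

0.8688


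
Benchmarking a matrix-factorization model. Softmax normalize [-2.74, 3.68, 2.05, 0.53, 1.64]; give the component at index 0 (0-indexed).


Exponentials: e^-2.74=0.0646, e^3.68=39.6464, e^2.05=7.7679, e^0.53=1.6989, e^1.64=5.1552
Sum = 54.333
Softmax = [0.0012, 0.7297, 0.143, 0.0313, 0.0949]
p[0] = 0.0646/54.333 = 0.0012

0.0012


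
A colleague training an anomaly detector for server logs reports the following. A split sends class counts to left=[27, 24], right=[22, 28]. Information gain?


Parent = [49, 52], H_parent = 0.9994
H_left = 0.9975 (n=51), H_right = 0.9896 (n=50)
H_children = (51/101)·0.9975 + (50/101)·0.9896 = 0.9936
IG = 0.9994 - 0.9936 = 0.0058

0.0058


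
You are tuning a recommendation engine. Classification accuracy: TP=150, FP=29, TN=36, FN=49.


Accuracy = (TP+TN)/(TP+TN+FP+FN)
= (150+36)/(264)
= 186/264 = 70.45%

70.45%


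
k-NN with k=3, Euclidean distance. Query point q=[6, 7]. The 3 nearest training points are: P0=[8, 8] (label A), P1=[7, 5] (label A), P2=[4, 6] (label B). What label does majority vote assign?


d(q,P0) = 2.2361  (label A)
d(q,P1) = 2.2361  (label A)
d(q,P2) = 2.2361  (label B)
Votes: A=2, B=1
Majority → A

A


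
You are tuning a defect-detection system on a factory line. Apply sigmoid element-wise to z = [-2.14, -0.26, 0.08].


σ(-2.14) = 1/(1+e^2.14) = 0.1053
σ(-0.26) = 1/(1+e^0.26) = 0.4354
σ(0.08) = 1/(1+e^-0.08) = 0.52
result = [0.1053, 0.4354, 0.52]

[0.1053, 0.4354, 0.52]


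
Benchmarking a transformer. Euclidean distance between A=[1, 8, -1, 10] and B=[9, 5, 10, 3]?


d = √((1-9)² + (8-5)² + (-1-10)² + (10-3)²)
  = √(64 + 9 + 121 + 49)
  = √243 = 15.5885

15.5885


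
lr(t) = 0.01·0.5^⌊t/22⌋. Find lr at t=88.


n_drops = ⌊88/22⌋ = 4
lr = 0.01·0.5^4 = 0.01·0.0625 = 0.000625

0.000625


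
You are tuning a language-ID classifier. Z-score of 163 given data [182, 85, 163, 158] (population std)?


μ = 147, σ = 36.8985
z = (163 - 147)/36.8985 = 0.4336

0.4336


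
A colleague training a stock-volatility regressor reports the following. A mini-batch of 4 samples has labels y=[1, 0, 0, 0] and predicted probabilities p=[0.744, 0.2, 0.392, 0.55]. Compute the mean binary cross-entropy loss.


L[0] = -ln(0.744) = 0.2957
L[1] = -ln(1-0.2) = -ln(0.8) = 0.2231
L[2] = -ln(1-0.392) = -ln(0.608) = 0.4976
L[3] = -ln(1-0.55) = -ln(0.45) = 0.7985
mean = (0.2957 + 0.2231 + 0.4976 + 0.7985)/4 = 0.4537

0.4537


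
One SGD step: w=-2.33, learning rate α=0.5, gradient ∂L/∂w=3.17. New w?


w_new = w - α·∇
= -2.33 - 0.5·3.17
= -2.33 - 1.585
= -3.915

-3.915


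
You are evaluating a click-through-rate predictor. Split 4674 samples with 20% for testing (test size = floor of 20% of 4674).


Test = ⌊4674·20/100⌋ = 934
Train = 4674 - 934 = 3740

Train: 3740, Test: 934


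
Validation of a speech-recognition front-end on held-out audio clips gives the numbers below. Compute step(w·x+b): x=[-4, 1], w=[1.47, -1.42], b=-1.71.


z = (-4)·(1.47) + (1)·(-1.42) - 1.71
  = -9.01
step(z) = 0 (z<0)

0


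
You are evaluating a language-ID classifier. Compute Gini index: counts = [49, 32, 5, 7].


Probabilities: [49/93, 32/93, 5/93, 7/93] ≈ [0.5269, 0.3441, 0.0538, 0.0753]
Σpᵢ² = (2401 + 1024 + 25 + 49)/93² = 3499/8649
Gini = 1 - Σpᵢ² = 1 - 3499/8649 = 0.5954

0.5954


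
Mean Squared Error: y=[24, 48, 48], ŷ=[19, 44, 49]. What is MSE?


Squared errors: (24-19)²=25, (48-44)²=16, (48-49)²=1
Sum = 42
MSE = 42/3 = 14

14


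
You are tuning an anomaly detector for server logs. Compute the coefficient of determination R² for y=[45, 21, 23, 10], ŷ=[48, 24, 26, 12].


ȳ = 24.75
SS_res = Σ(y-ŷ)² = 31
SS_tot = Σ(y-ȳ)² = 644.75
R² = 1 - SS_res/SS_tot = 1 - 0.0481 = 0.9519

0.9519


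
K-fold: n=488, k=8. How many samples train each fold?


Fold size = 488/8 = 61
Training per fold = 488 - 61 = 427

427


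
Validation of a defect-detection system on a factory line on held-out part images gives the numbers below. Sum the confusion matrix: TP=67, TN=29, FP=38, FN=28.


Total = TP + TN + FP + FN
= 67 + 29 + 38 + 28
= 162
(Predicted positive: 105, predicted negative: 57)

162


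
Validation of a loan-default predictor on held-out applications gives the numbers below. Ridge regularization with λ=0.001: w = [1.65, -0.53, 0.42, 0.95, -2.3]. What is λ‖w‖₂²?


‖w‖₂² = (1.65)² + (-0.53)² + (0.42)² + (0.95)² + (-2.3)²
     = 2.7225 + 0.2809 + 0.1764 + 0.9025 + 5.29
     = 9.3723
λ·‖w‖₂² = 0.001·9.3723 = 0.009372

0.009372


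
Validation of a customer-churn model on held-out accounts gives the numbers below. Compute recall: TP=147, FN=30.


Recall = TP/(TP+FN)
= 147/(147+30)
= 147/177 = 83.05%

83.05%


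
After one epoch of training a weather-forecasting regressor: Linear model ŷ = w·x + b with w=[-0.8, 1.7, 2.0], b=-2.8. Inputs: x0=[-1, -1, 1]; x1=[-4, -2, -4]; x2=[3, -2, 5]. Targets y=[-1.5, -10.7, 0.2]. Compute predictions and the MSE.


ŷ0 = (-0.8)·(-1) + (1.7)·(-1) + (2.0)·(1) - 2.8 = -1.7
ŷ1 = (-0.8)·(-4) + (1.7)·(-2) + (2.0)·(-4) - 2.8 = -11.0
ŷ2 = (-0.8)·(3) + (1.7)·(-2) + (2.0)·(5) - 2.8 = 1.4
errors² = [0.04, 0.09, 1.44]
MSE = 1.5700/3 = 0.5233

0.5233


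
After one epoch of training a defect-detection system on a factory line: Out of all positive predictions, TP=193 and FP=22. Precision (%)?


Precision = TP/(TP+FP)
= 193/(193+22)
= 193/215 = 89.77%

89.77%


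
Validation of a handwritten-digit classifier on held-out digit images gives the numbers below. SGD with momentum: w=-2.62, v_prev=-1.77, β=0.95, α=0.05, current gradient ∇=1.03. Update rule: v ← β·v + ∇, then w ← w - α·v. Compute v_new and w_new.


v_new = 0.95·-1.77 + 1.03 = -1.6815 + 1.03 = -0.6515
w_new = -2.62 - 0.05·-0.6515 = -2.62 + 0.032575 = -2.587425

v_new=-0.6515, w_new=-2.587425


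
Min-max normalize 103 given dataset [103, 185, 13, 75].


min=13, max=185
(103-13)/(185-13) = 90/172 = 0.5233

0.5233


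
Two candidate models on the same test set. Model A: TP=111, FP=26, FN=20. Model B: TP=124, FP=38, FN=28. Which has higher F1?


Model A: P=111/137=0.8102, R=111/131=0.8473, F1=2PR/(P+R)=2TP/(2TP+FP+FN)=222/268=0.8284
Model B: P=124/162=0.7654, R=124/152=0.8158, F1=2PR/(P+R)=2TP/(2TP+FP+FN)=248/314=0.7898
0.8284 > 0.7898 → Model A

Model A


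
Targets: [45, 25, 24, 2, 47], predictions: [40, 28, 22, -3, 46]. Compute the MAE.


Absolute errors: |45-40|=5, |25-28|=3, |24-22|=2, |2+ 3|=5, |47-46|=1
Sum = 16
MAE = 16/5 = 16/5

16/5


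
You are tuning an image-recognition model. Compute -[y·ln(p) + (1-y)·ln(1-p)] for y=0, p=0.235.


BCE = -[y·ln(p) + (1-y)·ln(1-p)]
= -0 - 1·ln(1-0.235)
= -ln(0.765) = 0.2679

0.2679


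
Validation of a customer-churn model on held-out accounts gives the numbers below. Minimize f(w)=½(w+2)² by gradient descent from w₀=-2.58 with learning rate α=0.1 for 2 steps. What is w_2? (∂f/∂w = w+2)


step 1: grad = -2.58+2 = -0.58; w = -2.58 - 0.1·(-0.58) = -2.522
step 2: grad = -2.522+2 = -0.522; w = -2.522 - 0.1·(-0.522) = -2.4698

-2.4698


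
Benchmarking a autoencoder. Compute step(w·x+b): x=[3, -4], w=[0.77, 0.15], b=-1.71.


z = (3)·(0.77) + (-4)·(0.15) - 1.71
  = 0.0
step(z) = 1 (z≥0)

1


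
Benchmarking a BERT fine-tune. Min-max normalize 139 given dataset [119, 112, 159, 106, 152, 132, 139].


min=106, max=159
(139-106)/(159-106) = 33/53 = 0.6226

0.6226


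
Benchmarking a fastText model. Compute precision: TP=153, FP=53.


Precision = TP/(TP+FP)
= 153/(153+53)
= 153/206 = 74.27%

74.27%


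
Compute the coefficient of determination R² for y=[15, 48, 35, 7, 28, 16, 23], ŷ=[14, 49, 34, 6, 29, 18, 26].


ȳ = 24.5714
SS_res = Σ(y-ŷ)² = 18
SS_tot = Σ(y-ȳ)² = 1145.71
R² = 1 - SS_res/SS_tot = 1 - 0.0157 = 0.9843

0.9843


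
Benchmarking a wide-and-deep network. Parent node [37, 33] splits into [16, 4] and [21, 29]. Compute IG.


Parent = [37, 33], H_parent = 0.9976
H_left = 0.7219 (n=20), H_right = 0.9815 (n=50)
H_children = (20/70)·0.7219 + (50/70)·0.9815 = 0.9073
IG = 0.9976 - 0.9073 = 0.0903

0.0903


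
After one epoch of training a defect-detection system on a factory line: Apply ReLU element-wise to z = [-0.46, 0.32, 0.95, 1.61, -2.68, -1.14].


ReLU(-0.46) = max(0, -0.46) = 0.0
ReLU(0.32) = max(0, 0.32) = 0.32
ReLU(0.95) = max(0, 0.95) = 0.95
ReLU(1.61) = max(0, 1.61) = 1.61
ReLU(-2.68) = max(0, -2.68) = 0.0
ReLU(-1.14) = max(0, -1.14) = 0.0
result = [0.0, 0.32, 0.95, 1.61, 0.0, 0.0]

[0.0, 0.32, 0.95, 1.61, 0.0, 0.0]


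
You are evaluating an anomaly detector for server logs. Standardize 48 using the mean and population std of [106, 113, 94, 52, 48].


μ = 82.6, σ = 27.332
z = (48 - 82.6)/27.332 = -1.2659

-1.2659


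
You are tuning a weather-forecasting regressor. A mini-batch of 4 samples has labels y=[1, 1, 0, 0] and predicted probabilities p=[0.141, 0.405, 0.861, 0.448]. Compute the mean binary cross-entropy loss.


L[0] = -ln(0.141) = 1.959
L[1] = -ln(0.405) = 0.9039
L[2] = -ln(1-0.861) = -ln(0.139) = 1.9733
L[3] = -ln(1-0.448) = -ln(0.552) = 0.5942
mean = (1.959 + 0.9039 + 1.9733 + 0.5942)/4 = 1.3576

1.3576


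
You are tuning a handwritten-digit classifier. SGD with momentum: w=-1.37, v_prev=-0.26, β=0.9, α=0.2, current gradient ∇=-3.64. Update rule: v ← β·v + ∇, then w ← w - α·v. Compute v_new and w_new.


v_new = 0.9·-0.26 - 3.64 = -0.234 - 3.64 = -3.874
w_new = -1.37 - 0.2·-3.874 = -1.37 + 0.7748 = -0.5952

v_new=-3.874, w_new=-0.5952


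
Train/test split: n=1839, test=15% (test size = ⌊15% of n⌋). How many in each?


Test = ⌊1839·15/100⌋ = 275
Train = 1839 - 275 = 1564

Train: 1564, Test: 275


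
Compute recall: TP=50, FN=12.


Recall = TP/(TP+FN)
= 50/(50+12)
= 50/62 = 80.65%

80.65%


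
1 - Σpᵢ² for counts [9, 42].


Probabilities: [9/51, 42/51] ≈ [0.1765, 0.8235]
Σpᵢ² = (81 + 1764)/51² = 1845/2601
Gini = 1 - Σpᵢ² = 1 - 1845/2601 = 0.2907

0.2907


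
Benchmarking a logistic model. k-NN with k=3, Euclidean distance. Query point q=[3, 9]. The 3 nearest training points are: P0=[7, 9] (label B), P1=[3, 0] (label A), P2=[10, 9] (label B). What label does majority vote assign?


d(q,P0) = 4.0  (label B)
d(q,P1) = 9.0  (label A)
d(q,P2) = 7.0  (label B)
Votes: A=1, B=2
Majority → B

B


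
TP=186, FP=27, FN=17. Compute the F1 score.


Precision = 186/213 = 0.8732
Recall = 186/203 = 0.9163
F1 = 2·P·R/(P+R) = 2·TP/(2·TP+FP+FN) = 372/(372+27+17) = 372/416 = 0.8942

0.8942


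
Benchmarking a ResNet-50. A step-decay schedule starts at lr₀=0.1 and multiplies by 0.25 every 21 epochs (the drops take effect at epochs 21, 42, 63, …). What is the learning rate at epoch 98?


n_drops = ⌊98/21⌋ = 4
lr = 0.1·0.25^4 = 0.1·0.00390625 = 0.000390625

0.000390625


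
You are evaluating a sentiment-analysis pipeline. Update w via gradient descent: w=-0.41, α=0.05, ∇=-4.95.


w_new = w - α·∇
= -0.41 - 0.05·-4.95
= -0.41 + 0.2475
= -0.1625

-0.1625


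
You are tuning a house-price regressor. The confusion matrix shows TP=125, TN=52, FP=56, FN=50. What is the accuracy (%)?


Accuracy = (TP+TN)/(TP+TN+FP+FN)
= (125+52)/(283)
= 177/283 = 62.54%

62.54%


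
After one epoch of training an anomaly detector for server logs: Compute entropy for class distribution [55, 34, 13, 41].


Probabilities: [55/143, 34/143, 13/143, 41/143] ≈ [0.3846, 0.2378, 0.0909, 0.2867]
H = -((55/143)·log₂(55/143) + (34/143)·log₂(34/143) + (13/143)·log₂(13/143) + (41/143)·log₂(41/143))
  = 1.8542 bits

1.8542 bits


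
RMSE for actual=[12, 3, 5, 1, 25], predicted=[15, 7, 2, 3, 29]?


MSE = 54/5 = 10.8
RMSE = √(54/5) = 3.2863

3.2863


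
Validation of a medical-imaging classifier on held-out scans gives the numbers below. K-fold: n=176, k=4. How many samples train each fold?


Fold size = 176/4 = 44
Training per fold = 176 - 44 = 132

132


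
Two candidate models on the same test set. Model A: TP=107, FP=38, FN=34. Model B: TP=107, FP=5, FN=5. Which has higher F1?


Model A: P=107/145=0.7379, R=107/141=0.7589, F1=2PR/(P+R)=2TP/(2TP+FP+FN)=214/286=0.7483
Model B: P=107/112=0.9554, R=107/112=0.9554, F1=2PR/(P+R)=2TP/(2TP+FP+FN)=214/224=0.9554
0.7483 < 0.9554 → Model B

Model B


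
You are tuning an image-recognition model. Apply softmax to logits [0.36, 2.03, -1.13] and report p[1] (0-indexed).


Exponentials: e^0.36=1.4333, e^2.03=7.6141, e^-1.13=0.323
Sum = 9.3704
Softmax = [0.153, 0.8126, 0.0345]
p[1] = 7.6141/9.3704 = 0.8126

0.8126


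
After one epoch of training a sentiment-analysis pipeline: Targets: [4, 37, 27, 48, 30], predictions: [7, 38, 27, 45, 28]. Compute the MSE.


Squared errors: (4-7)²=9, (37-38)²=1, (27-27)²=0, (48-45)²=9, (30-28)²=4
Sum = 23
MSE = 23/5 = 23/5

23/5


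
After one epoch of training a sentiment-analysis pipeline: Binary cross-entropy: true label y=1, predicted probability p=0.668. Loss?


BCE = -[y·ln(p) + (1-y)·ln(1-p)]
= -1·ln(0.668) - 0
= -ln(0.668) = 0.4035

0.4035


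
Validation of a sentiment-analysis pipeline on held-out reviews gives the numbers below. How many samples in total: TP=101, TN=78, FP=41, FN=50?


Total = TP + TN + FP + FN
= 101 + 78 + 41 + 50
= 270
(Predicted positive: 142, predicted negative: 128)

270


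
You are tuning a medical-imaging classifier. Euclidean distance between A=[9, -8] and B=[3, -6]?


d = √((9-3)² + (-8+ 6)²)
  = √(36 + 4)
  = √40 = 6.3246

6.3246


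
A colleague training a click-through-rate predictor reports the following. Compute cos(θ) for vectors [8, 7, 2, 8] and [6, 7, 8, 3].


A·B = 8·6 + 7·7 + 2·8 + 8·3 = 137
‖A‖ = √181 = 13.4536, ‖B‖ = √158 = 12.5698
cos = 137/(√181·√158) = 137/√28598 = 0.8101

0.8101


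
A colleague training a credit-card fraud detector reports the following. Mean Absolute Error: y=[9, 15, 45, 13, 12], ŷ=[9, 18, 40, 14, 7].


Absolute errors: |9-9|=0, |15-18|=3, |45-40|=5, |13-14|=1, |12-7|=5
Sum = 14
MAE = 14/5 = 14/5

14/5


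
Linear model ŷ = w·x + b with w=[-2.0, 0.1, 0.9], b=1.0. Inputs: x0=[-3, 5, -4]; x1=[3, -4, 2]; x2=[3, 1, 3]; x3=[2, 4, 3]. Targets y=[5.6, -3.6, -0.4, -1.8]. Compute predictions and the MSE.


ŷ0 = (-2.0)·(-3) + (0.1)·(5) + (0.9)·(-4) + 1.0 = 3.9
ŷ1 = (-2.0)·(3) + (0.1)·(-4) + (0.9)·(2) + 1.0 = -3.6
ŷ2 = (-2.0)·(3) + (0.1)·(1) + (0.9)·(3) + 1.0 = -2.2
ŷ3 = (-2.0)·(2) + (0.1)·(4) + (0.9)·(3) + 1.0 = 0.1
errors² = [2.89, 0.0, 3.24, 3.61]
MSE = 9.7400/4 = 2.435

2.435


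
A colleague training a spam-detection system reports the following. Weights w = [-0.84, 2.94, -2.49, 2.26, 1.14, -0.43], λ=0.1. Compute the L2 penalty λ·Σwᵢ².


‖w‖₂² = (-0.84)² + (2.94)² + (-2.49)² + (2.26)² + (1.14)² + (-0.43)²
     = 0.7056 + 8.6436 + 6.2001 + 5.1076 + 1.2996 + 0.1849
     = 22.1414
λ·‖w‖₂² = 0.1·22.1414 = 2.21414

2.21414


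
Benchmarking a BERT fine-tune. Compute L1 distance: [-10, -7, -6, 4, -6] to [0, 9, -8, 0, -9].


d = |-10-0| + |-7-9| + |-6+ 8| + |4-0| + |-6+ 9|
  = 10 + 16 + 2 + 4 + 3
  = 35

35


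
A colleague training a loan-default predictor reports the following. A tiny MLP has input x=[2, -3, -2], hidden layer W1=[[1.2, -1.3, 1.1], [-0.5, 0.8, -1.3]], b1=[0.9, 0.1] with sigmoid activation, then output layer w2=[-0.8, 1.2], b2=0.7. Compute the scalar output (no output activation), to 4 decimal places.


z1[0] = (1.2)·(2) + (-1.3)·(-3) + (1.1)·(-2) + 0.9 = 5.0
z1[1] = (-0.5)·(2) + (0.8)·(-3) + (-1.3)·(-2) + 0.1 = -0.7
h = sigmoid(z1) = [0.9933, 0.3318]
output = (-0.8)·(0.9933) + (1.2)·(0.3318) + 0.7 = 0.3035

0.3035
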